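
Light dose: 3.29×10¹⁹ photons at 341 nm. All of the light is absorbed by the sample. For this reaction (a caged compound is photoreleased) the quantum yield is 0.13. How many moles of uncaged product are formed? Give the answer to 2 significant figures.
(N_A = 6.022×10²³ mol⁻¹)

7.1×10⁻⁶ mol

Moles of photons: 3.29×10¹⁹ / 6.022×10²³ = 5.463×10⁻⁵ mol.
Product: Φ × n_abs = 0.13 × 5.463×10⁻⁵ = 7.102×10⁻⁶ mol.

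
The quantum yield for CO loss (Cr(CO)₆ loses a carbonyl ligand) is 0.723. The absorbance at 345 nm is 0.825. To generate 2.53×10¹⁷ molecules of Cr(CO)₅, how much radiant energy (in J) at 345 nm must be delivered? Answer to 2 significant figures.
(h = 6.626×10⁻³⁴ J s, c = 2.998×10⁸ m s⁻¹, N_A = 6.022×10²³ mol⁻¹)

0.24 J

Product: 2.53×10¹⁷ / 6.022×10²³ = 4.201×10⁻⁷ mol.
Photons that must be absorbed: 4.201×10⁻⁷ / 0.723 = 5.811×10⁻⁷ mol.
Fraction absorbed: 1 − 10^(−0.825) = 0.8504.
Incident photons needed: 5.811×10⁻⁷ / 0.8504 = 6.833×10⁻⁷ mol.
Photon energy: hc/λ = 5.758×10⁻¹⁹ J; per mole, 3.467×10⁵ J mol⁻¹.
Energy required: 6.833×10⁻⁷ × 3.467×10⁵ = 0.24 J.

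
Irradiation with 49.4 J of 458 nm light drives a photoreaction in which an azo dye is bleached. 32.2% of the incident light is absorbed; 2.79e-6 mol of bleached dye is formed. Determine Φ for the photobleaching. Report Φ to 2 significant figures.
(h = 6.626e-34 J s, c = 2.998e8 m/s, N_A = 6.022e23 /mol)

Φ = 0.046

Photon energy at 458 nm: hc/λ = (6.626e-34)(2.998e8)/(458e-9) = 4.337e-19 J.
Photons incident: 49.4 / 4.337e-19 = 1.139e20, i.e. 1.139e20/6.022e23 = 1.891e-4 mol.
Photons absorbed: 0.322 × 1.891e-4 = 6.089e-5 mol.
Φ = 2.79e-6 mol / 6.089e-5 mol photons = 0.046.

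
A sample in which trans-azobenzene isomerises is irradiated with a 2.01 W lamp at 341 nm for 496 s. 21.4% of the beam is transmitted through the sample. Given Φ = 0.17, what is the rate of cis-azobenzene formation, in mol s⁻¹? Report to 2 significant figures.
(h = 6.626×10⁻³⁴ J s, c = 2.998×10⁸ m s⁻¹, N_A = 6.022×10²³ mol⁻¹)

7.7×10⁻⁷ mol s⁻¹

Photon energy at 341 nm: hc/λ = (6.626×10⁻³⁴)(2.998×10⁸)/(341×10⁻⁹) = 5.825×10⁻¹⁹ J.
Energy delivered: (2.01 W)(496 s) = 997.0 J.
Photons incident: 997.0 / 5.825×10⁻¹⁹ = 1.712×10²¹, i.e. 1.712×10²¹/6.022×10²³ = 0.002843 mol.
Fraction absorbed: 1 − 21.4/100 = 0.7860.
Photons absorbed: 0.7860 × 0.002843 = 0.002235 mol.
Product formed: 0.17 × 0.002235 = 3.800×10⁻⁴ mol.
Rate: 3.800×10⁻⁴ / 496 s = 7.7×10⁻⁷ mol s⁻¹.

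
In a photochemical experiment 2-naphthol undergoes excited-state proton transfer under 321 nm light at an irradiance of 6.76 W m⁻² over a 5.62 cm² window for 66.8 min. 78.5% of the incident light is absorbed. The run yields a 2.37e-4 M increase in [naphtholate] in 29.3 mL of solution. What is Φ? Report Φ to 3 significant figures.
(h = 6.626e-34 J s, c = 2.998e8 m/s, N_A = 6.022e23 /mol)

Φ = 0.216

Product: (2.37e-4 M)(0.0293 L) = 6.944e-6 mol.
Photon energy at 321 nm: hc/λ = (6.626e-34)(2.998e8)/(321e-9) = 6.188e-19 J.
Energy delivered: (6.76 W m⁻²)(5.62e-4 m²)(4008 s) = 15.23 J.
Photons incident: 15.23 / 6.188e-19 = 2.461e19, i.e. 2.461e19/6.022e23 = 4.087e-5 mol.
Photons absorbed: 0.785 × 4.087e-5 = 3.208e-5 mol.
Φ = 6.944e-6 mol / 3.208e-5 mol photons = 0.216.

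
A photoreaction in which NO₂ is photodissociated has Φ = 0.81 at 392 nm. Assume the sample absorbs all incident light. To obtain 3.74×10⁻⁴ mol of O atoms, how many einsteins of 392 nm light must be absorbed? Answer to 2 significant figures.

4.6×10⁻⁴ einstein

Photons that must be absorbed: 3.74×10⁻⁴ / 0.81 = 4.617×10⁻⁴ mol.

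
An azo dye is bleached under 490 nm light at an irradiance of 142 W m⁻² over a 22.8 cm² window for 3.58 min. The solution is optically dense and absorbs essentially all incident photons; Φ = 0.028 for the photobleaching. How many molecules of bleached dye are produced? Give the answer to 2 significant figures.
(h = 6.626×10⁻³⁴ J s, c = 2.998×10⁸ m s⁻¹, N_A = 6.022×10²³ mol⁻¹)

4.8×10¹⁸ molecules

Photon energy at 490 nm: hc/λ = (6.626×10⁻³⁴)(2.998×10⁸)/(490×10⁻⁹) = 4.054×10⁻¹⁹ J.
Energy delivered: (142 W m⁻²)(22.8×10⁻⁴ m²)(214.8 s) = 69.54 J.
Photons incident: 69.54 / 4.054×10⁻¹⁹ = 1.715×10²⁰, i.e. 1.715×10²⁰/6.022×10²³ = 2.848×10⁻⁴ mol.
Product: Φ × n_abs = 0.028 × 2.848×10⁻⁴ = 7.974×10⁻⁶ mol.
As a count: 7.974×10⁻⁶ × 6.022×10²³ = 4.8×10¹⁸.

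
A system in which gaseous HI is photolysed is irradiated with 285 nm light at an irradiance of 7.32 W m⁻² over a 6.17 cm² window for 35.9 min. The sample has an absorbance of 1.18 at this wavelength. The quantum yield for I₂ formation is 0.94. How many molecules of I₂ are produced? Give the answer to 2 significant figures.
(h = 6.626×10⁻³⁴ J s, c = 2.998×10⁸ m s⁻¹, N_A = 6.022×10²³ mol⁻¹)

1.2×10¹⁹ molecules

Photon energy at 285 nm: hc/λ = (6.626×10⁻³⁴)(2.998×10⁸)/(285×10⁻⁹) = 6.970×10⁻¹⁹ J.
Energy delivered: (7.32 W m⁻²)(6.17×10⁻⁴ m²)(2154 s) = 9.728 J.
Photons incident: 9.728 / 6.970×10⁻¹⁹ = 1.396×10¹⁹, i.e. 1.396×10¹⁹/6.022×10²³ = 2.318×10⁻⁵ mol.
Fraction absorbed: 1 − 10^(−1.18) = 0.9339.
Photons absorbed: 0.9339 × 2.318×10⁻⁵ = 2.165×10⁻⁵ mol.
Product: Φ × n_abs = 0.94 × 2.165×10⁻⁵ = 2.035×10⁻⁵ mol.
As a count: 2.035×10⁻⁵ × 6.022×10²³ = 1.2×10¹⁹.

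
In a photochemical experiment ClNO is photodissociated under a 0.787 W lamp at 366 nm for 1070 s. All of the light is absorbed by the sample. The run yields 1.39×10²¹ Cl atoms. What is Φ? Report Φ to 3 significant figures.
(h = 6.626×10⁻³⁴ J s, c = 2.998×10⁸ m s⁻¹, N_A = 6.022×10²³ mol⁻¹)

Φ = 0.896

Product: 1.39×10²¹ / 6.022×10²³ = 0.002308 mol.
Photon energy at 366 nm: hc/λ = (6.626×10⁻³⁴)(2.998×10⁸)/(366×10⁻⁹) = 5.428×10⁻¹⁹ J.
Energy delivered: (0.787 W)(1070 s) = 842.1 J.
Photons incident: 842.1 / 5.428×10⁻¹⁹ = 1.551×10²¹, i.e. 1.551×10²¹/6.022×10²³ = 0.002576 mol.
Φ = 0.002308 mol / 0.002576 mol photons = 0.896.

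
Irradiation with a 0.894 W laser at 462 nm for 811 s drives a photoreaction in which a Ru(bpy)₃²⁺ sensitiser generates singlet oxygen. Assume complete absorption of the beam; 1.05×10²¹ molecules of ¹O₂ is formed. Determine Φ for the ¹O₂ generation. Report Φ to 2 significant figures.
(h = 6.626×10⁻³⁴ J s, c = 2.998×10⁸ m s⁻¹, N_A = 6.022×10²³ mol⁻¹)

Φ = 0.62

Product: 1.05×10²¹ / 6.022×10²³ = 0.001744 mol.
Photon energy at 462 nm: hc/λ = (6.626×10⁻³⁴)(2.998×10⁸)/(462×10⁻⁹) = 4.300×10⁻¹⁹ J.
Energy delivered: (0.894 W)(811 s) = 725.0 J.
Photons incident: 725.0 / 4.300×10⁻¹⁹ = 1.686×10²¹, i.e. 1.686×10²¹/6.022×10²³ = 0.002800 mol.
Φ = 0.001744 mol / 0.002800 mol photons = 0.62.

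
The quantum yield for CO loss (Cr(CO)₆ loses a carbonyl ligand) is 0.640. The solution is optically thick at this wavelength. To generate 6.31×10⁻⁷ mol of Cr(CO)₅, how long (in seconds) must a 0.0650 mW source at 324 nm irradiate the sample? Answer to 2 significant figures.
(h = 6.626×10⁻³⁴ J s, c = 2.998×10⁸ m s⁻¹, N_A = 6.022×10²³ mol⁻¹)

t ≈ 5600 s

Photons that must be absorbed: 6.31×10⁻⁷ / 0.640 = 9.859×10⁻⁷ mol.
Photon energy: hc/λ = 6.131×10⁻¹⁹ J; per mole, 3.692×10⁵ J mol⁻¹.
Energy required: 9.859×10⁻⁷ × 3.692×10⁵ = 0.3640 J.
Time: 0.3640 J / 6.5e-05 W = 5600 s.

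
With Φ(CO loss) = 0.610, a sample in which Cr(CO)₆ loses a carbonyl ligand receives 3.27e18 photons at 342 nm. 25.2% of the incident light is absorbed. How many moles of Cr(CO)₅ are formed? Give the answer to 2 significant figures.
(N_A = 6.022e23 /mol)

Moles of photons: 3.27e18 / 6.022e23 = 5.430e-6 mol.
Photons absorbed: 0.252 × 5.430e-6 = 1.368e-6 mol.
Product: Φ × n_abs = 0.610 × 1.368e-6 = 8.345e-7 mol.

8.3e-7 mol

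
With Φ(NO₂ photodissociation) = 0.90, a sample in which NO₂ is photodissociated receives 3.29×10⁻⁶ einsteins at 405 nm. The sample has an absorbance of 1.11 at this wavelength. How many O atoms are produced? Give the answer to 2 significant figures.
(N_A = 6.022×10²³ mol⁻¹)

Fraction absorbed: 1 − 10^(−1.11) = 0.9224.
Photons absorbed: 0.9224 × 3.29×10⁻⁶ = 3.035×10⁻⁶ mol.
Product: Φ × n_abs = 0.90 × 3.035×10⁻⁶ = 2.732×10⁻⁶ mol.
As a count: 2.732×10⁻⁶ × 6.022×10²³ = 1.6×10¹⁸.

1.6×10¹⁸ atoms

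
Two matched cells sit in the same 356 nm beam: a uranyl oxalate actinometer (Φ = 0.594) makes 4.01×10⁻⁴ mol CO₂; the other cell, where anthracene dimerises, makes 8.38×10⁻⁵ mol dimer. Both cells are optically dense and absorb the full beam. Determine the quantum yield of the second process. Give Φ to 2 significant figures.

Φ = 0.12

Photons absorbed by the actinometer: 4.01×10⁻⁴ / 0.594 = 6.751×10⁻⁴ mol.
Φ(unknown) = 8.38×10⁻⁵ / 6.751×10⁻⁴ = 0.12.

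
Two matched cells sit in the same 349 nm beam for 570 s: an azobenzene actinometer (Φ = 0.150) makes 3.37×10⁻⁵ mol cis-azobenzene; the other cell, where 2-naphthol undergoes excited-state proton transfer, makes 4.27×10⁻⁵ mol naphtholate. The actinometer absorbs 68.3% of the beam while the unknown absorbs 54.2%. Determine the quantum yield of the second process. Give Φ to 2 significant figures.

Φ = 0.24

Photons absorbed by the actinometer: 3.37×10⁻⁵ / 0.150 = 2.247×10⁻⁴ mol.
Incident flux: 2.247×10⁻⁴ / 0.683 = 3.290×10⁻⁴ einstein.
Absorbed by unknown: 0.542 × 3.290×10⁻⁴ = 1.783×10⁻⁴ mol.
Φ(unknown) = 4.27×10⁻⁵ / 1.783×10⁻⁴ = 0.24.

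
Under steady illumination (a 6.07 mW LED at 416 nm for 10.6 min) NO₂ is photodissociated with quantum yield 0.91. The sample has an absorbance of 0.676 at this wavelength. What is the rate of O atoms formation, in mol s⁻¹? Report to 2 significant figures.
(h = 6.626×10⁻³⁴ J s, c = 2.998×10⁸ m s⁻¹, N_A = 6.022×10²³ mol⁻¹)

Photon energy at 416 nm: hc/λ = (6.626×10⁻³⁴)(2.998×10⁸)/(416×10⁻⁹) = 4.775×10⁻¹⁹ J.
Energy delivered: (6.07 mW)(636 s) = 3.861 J.
Photons incident: 3.861 / 4.775×10⁻¹⁹ = 8.086×10¹⁸, i.e. 8.086×10¹⁸/6.022×10²³ = 1.343×10⁻⁵ mol.
Fraction absorbed: 1 − 10^(−0.676) = 0.7891.
Photons absorbed: 0.7891 × 1.343×10⁻⁵ = 1.060×10⁻⁵ mol.
Product formed: 0.91 × 1.060×10⁻⁵ = 9.646×10⁻⁶ mol.
Rate: 9.646×10⁻⁶ / 636 s = 1.5×10⁻⁸ mol s⁻¹.

1.5×10⁻⁸ mol s⁻¹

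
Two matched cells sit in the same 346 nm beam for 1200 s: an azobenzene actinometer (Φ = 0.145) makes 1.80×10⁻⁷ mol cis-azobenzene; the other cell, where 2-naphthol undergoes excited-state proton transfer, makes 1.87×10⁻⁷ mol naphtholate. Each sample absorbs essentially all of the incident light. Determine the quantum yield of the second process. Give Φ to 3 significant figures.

Photons absorbed by the actinometer: 1.80×10⁻⁷ / 0.145 = 1.241×10⁻⁶ mol.
Φ(unknown) = 1.87×10⁻⁷ / 1.241×10⁻⁶ = 0.151.

Φ = 0.151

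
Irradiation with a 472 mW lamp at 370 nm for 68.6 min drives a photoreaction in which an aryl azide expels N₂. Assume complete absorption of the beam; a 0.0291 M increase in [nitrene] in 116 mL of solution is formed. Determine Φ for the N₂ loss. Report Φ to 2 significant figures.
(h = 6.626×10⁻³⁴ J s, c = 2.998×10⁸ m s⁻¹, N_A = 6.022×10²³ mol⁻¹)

Φ = 0.56

Product: (0.0291 M)(0.116 L) = 0.003376 mol.
Photon energy at 370 nm: hc/λ = (6.626×10⁻³⁴)(2.998×10⁸)/(370×10⁻⁹) = 5.369×10⁻¹⁹ J.
Energy delivered: (472 mW)(4116 s) = 1943 J.
Photons incident: 1943 / 5.369×10⁻¹⁹ = 3.619×10²¹, i.e. 3.619×10²¹/6.022×10²³ = 0.006010 mol.
Φ = 0.003376 mol / 0.006010 mol photons = 0.56.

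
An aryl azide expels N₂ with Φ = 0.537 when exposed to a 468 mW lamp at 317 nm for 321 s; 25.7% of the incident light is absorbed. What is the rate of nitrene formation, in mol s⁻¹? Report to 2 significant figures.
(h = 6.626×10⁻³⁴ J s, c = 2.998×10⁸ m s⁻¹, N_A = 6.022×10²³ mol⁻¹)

Photon energy at 317 nm: hc/λ = (6.626×10⁻³⁴)(2.998×10⁸)/(317×10⁻⁹) = 6.266×10⁻¹⁹ J.
Energy delivered: (468 mW)(321 s) = 150.2 J.
Photons incident: 150.2 / 6.266×10⁻¹⁹ = 2.397×10²⁰, i.e. 2.397×10²⁰/6.022×10²³ = 3.980×10⁻⁴ mol.
Photons absorbed: 0.257 × 3.980×10⁻⁴ = 1.023×10⁻⁴ mol.
Product formed: 0.537 × 1.023×10⁻⁴ = 5.494×10⁻⁵ mol.
Rate: 5.494×10⁻⁵ / 321 s = 1.7×10⁻⁷ mol s⁻¹.

1.7×10⁻⁷ mol s⁻¹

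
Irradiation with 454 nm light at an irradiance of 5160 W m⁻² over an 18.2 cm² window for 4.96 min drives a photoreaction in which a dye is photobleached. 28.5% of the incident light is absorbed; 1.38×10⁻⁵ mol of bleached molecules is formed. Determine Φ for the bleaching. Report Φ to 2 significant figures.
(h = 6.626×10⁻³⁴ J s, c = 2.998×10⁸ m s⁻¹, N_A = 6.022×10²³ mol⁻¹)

Photon energy at 454 nm: hc/λ = (6.626×10⁻³⁴)(2.998×10⁸)/(454×10⁻⁹) = 4.375×10⁻¹⁹ J.
Energy delivered: (5160 W m⁻²)(18.2×10⁻⁴ m²)(297.6 s) = 2795 J.
Photons incident: 2795 / 4.375×10⁻¹⁹ = 6.389×10²¹, i.e. 6.389×10²¹/6.022×10²³ = 0.01061 mol.
Photons absorbed: 0.285 × 0.01061 = 0.003024 mol.
Φ = 1.38×10⁻⁵ mol / 0.003024 mol photons = 0.0046.

Φ = 0.0046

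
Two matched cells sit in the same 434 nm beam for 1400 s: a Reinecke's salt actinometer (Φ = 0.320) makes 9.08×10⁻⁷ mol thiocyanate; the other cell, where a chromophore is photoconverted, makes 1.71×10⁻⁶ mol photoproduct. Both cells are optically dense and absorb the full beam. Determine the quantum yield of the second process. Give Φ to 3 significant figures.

Φ = 0.603

Photons absorbed by the actinometer: 9.08×10⁻⁷ / 0.320 = 2.838×10⁻⁶ mol.
Φ(unknown) = 1.71×10⁻⁶ / 2.838×10⁻⁶ = 0.603.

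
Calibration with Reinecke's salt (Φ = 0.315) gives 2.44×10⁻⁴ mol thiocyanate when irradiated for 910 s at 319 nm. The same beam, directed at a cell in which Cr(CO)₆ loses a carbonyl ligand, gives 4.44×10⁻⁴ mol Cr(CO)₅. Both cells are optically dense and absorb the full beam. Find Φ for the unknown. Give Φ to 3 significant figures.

Φ = 0.573

Photons absorbed by the actinometer: 2.44×10⁻⁴ / 0.315 = 7.746×10⁻⁴ mol.
Φ(unknown) = 4.44×10⁻⁴ / 7.746×10⁻⁴ = 0.573.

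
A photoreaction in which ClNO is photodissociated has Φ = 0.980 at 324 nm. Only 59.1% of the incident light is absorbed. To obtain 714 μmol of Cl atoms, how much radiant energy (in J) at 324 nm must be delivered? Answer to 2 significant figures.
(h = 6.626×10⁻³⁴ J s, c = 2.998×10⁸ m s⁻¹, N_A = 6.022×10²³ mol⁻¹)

Product: 714 μmol = 7.14×10⁻⁴ mol.
Photons that must be absorbed: 7.14×10⁻⁴ / 0.980 = 7.286×10⁻⁴ mol.
Incident photons needed: 7.286×10⁻⁴ / 0.591 = 0.001233 mol.
Photon energy: hc/λ = 6.131×10⁻¹⁹ J; per mole, 3.692×10⁵ J mol⁻¹.
Energy required: 0.001233 × 3.692×10⁵ = 460 J.

460 J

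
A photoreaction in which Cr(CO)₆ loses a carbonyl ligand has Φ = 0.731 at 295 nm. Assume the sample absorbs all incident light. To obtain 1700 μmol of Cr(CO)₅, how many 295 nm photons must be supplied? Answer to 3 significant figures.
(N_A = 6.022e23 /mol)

1.40e21 photons

Product: 1700 μmol = 0.00170 mol.
Photons that must be absorbed: 0.00170 / 0.731 = 0.002326 mol.
Photon count: 0.002326 × 6.022e23 = 1.40e21.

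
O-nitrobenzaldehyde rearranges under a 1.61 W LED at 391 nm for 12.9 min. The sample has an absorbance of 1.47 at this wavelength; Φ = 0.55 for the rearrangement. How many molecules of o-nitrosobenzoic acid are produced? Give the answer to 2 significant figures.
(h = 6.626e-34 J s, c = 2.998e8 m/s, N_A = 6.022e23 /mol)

1.3e21 molecules

Photon energy at 391 nm: hc/λ = (6.626e-34)(2.998e8)/(391e-9) = 5.080e-19 J.
Energy delivered: (1.61 W)(774 s) = 1246 J.
Photons incident: 1246 / 5.080e-19 = 2.453e21, i.e. 2.453e21/6.022e23 = 0.004073 mol.
Fraction absorbed: 1 − 10^(−1.47) = 0.9661.
Photons absorbed: 0.9661 × 0.004073 = 0.003935 mol.
Product: Φ × n_abs = 0.55 × 0.003935 = 0.002164 mol.
As a count: 0.002164 × 6.022e23 = 1.3e21.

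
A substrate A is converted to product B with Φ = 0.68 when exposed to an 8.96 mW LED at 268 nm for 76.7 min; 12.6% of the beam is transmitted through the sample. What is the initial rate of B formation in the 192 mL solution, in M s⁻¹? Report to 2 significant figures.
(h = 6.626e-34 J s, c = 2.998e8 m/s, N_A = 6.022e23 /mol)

6.2e-8 M s⁻¹

Photon energy at 268 nm: hc/λ = (6.626e-34)(2.998e8)/(268e-9) = 7.412e-19 J.
Energy delivered: (8.96 mW)(4602 s) = 41.23 J.
Photons incident: 41.23 / 7.412e-19 = 5.563e19, i.e. 5.563e19/6.022e23 = 9.238e-5 mol.
Fraction absorbed: 1 − 12.6/100 = 0.8740.
Photons absorbed: 0.8740 × 9.238e-5 = 8.074e-5 mol.
Product formed: 0.68 × 8.074e-5 = 5.490e-5 mol.
Rate: 5.490e-5 mol / (4602 s × 0.192 L) = 6.2e-8 M s⁻¹.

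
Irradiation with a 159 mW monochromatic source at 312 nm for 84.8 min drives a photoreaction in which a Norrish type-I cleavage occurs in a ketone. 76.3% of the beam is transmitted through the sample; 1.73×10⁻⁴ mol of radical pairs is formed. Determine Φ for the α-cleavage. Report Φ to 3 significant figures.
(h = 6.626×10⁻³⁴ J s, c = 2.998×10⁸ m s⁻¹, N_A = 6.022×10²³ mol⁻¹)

Φ = 0.346

Photon energy at 312 nm: hc/λ = (6.626×10⁻³⁴)(2.998×10⁸)/(312×10⁻⁹) = 6.367×10⁻¹⁹ J.
Energy delivered: (159 mW)(5088 s) = 809.0 J.
Photons incident: 809.0 / 6.367×10⁻¹⁹ = 1.271×10²¹, i.e. 1.271×10²¹/6.022×10²³ = 0.002111 mol.
Fraction absorbed: 1 − 76.3/100 = 0.2370.
Photons absorbed: 0.2370 × 0.002111 = 5.003×10⁻⁴ mol.
Φ = 1.73×10⁻⁴ mol / 5.003×10⁻⁴ mol photons = 0.346.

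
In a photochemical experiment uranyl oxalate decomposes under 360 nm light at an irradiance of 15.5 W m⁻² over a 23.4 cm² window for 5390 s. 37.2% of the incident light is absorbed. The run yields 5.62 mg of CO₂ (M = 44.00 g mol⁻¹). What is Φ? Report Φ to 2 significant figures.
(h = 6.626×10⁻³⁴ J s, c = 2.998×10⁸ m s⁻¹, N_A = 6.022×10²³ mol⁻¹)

Φ = 0.58

Product: 5.62 mg / 44.00 g mol⁻¹ = 1.277×10⁻⁴ mol.
Photon energy at 360 nm: hc/λ = (6.626×10⁻³⁴)(2.998×10⁸)/(360×10⁻⁹) = 5.518×10⁻¹⁹ J.
Energy delivered: (15.5 W m⁻²)(23.4×10⁻⁴ m²)(5390 s) = 195.5 J.
Photons incident: 195.5 / 5.518×10⁻¹⁹ = 3.543×10²⁰, i.e. 3.543×10²⁰/6.022×10²³ = 5.883×10⁻⁴ mol.
Photons absorbed: 0.372 × 5.883×10⁻⁴ = 2.188×10⁻⁴ mol.
Φ = 1.277×10⁻⁴ mol / 2.188×10⁻⁴ mol photons = 0.58.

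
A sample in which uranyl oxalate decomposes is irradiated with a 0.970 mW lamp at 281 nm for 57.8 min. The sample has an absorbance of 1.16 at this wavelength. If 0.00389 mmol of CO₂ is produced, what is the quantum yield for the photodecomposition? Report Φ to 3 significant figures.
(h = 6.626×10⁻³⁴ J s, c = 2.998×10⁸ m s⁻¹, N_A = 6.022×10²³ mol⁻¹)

Product: 0.00389 mmol = 3.89×10⁻⁶ mol.
Photon energy at 281 nm: hc/λ = (6.626×10⁻³⁴)(2.998×10⁸)/(281×10⁻⁹) = 7.069×10⁻¹⁹ J.
Energy delivered: (0.970 mW)(3468 s) = 3.364 J.
Photons incident: 3.364 / 7.069×10⁻¹⁹ = 4.759×10¹⁸, i.e. 4.759×10¹⁸/6.022×10²³ = 7.903×10⁻⁶ mol.
Fraction absorbed: 1 − 10^(−1.16) = 0.9308.
Photons absorbed: 0.9308 × 7.903×10⁻⁶ = 7.356×10⁻⁶ mol.
Φ = 3.89×10⁻⁶ mol / 7.356×10⁻⁶ mol photons = 0.529.

Φ = 0.529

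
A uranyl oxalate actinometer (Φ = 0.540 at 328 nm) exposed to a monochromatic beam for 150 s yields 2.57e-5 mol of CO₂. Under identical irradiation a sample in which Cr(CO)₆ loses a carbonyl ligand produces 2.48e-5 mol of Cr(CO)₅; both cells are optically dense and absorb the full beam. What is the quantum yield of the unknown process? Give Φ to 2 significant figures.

Photons absorbed by the actinometer: 2.57e-5 / 0.540 = 4.759e-5 mol.
Φ(unknown) = 2.48e-5 / 4.759e-5 = 0.52.

Φ = 0.52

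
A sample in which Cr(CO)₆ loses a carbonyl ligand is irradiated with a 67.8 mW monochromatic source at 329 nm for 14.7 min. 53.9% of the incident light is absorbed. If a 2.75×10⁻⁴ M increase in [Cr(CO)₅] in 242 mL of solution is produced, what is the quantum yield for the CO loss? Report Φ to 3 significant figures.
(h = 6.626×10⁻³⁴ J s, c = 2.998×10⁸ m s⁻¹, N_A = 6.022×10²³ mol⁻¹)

Φ = 0.751

Product: (2.75×10⁻⁴ M)(0.242 L) = 6.655×10⁻⁵ mol.
Photon energy at 329 nm: hc/λ = (6.626×10⁻³⁴)(2.998×10⁸)/(329×10⁻⁹) = 6.038×10⁻¹⁹ J.
Energy delivered: (67.8 mW)(882 s) = 59.80 J.
Photons incident: 59.80 / 6.038×10⁻¹⁹ = 9.904×10¹⁹, i.e. 9.904×10¹⁹/6.022×10²³ = 1.645×10⁻⁴ mol.
Photons absorbed: 0.539 × 1.645×10⁻⁴ = 8.867×10⁻⁵ mol.
Φ = 6.655×10⁻⁵ mol / 8.867×10⁻⁵ mol photons = 0.751.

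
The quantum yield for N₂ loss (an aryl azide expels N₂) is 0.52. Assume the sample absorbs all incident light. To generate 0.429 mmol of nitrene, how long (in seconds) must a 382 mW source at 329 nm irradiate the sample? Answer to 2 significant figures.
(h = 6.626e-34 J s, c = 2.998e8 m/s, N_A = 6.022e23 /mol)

t ≈ 790 s

Product: 0.429 mmol = 4.29e-4 mol.
Photons that must be absorbed: 4.29e-4 / 0.52 = 8.250e-4 mol.
Photon energy: hc/λ = 6.038e-19 J; per mole, 3.636e5 J mol⁻¹.
Energy required: 8.250e-4 × 3.636e5 = 300.0 J.
Time: 300.0 J / 0.382 W = 790 s.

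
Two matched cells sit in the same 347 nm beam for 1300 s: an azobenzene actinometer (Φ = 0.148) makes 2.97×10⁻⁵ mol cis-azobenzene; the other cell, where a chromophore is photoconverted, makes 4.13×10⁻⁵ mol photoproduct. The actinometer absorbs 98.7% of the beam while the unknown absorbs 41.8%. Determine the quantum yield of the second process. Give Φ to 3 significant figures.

Φ = 0.486

Photons absorbed by the actinometer: 2.97×10⁻⁵ / 0.148 = 2.007×10⁻⁴ mol.
Incident flux: 2.007×10⁻⁴ / 0.987 = 2.033×10⁻⁴ einstein.
Absorbed by unknown: 0.418 × 2.033×10⁻⁴ = 8.498×10⁻⁵ mol.
Φ(unknown) = 4.13×10⁻⁵ / 8.498×10⁻⁵ = 0.486.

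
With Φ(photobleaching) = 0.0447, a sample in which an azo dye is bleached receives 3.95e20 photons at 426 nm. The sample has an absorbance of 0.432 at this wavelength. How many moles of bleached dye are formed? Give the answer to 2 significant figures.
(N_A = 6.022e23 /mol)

1.8e-5 mol

Moles of photons: 3.95e20 / 6.022e23 = 6.559e-4 mol.
Fraction absorbed: 1 − 10^(−0.432) = 0.6302.
Photons absorbed: 0.6302 × 6.559e-4 = 4.133e-4 mol.
Product: Φ × n_abs = 0.0447 × 4.133e-4 = 1.847e-5 mol.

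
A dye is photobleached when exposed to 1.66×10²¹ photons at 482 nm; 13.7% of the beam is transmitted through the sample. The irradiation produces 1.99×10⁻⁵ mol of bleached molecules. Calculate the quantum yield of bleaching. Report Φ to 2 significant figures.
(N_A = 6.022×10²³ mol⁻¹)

Φ = 0.0084

Moles of photons: 1.66×10²¹ / 6.022×10²³ = 0.002757 mol.
Fraction absorbed: 1 − 13.7/100 = 0.8630.
Photons absorbed: 0.8630 × 0.002757 = 0.002379 mol.
Φ = 1.99×10⁻⁵ mol / 0.002379 mol photons = 0.0084.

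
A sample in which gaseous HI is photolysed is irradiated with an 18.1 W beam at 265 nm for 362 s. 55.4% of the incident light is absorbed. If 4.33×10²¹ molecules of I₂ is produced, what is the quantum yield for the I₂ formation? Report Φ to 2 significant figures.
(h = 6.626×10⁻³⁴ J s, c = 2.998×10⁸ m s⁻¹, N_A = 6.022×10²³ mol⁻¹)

Product: 4.33×10²¹ / 6.022×10²³ = 0.007190 mol.
Photon energy at 265 nm: hc/λ = (6.626×10⁻³⁴)(2.998×10⁸)/(265×10⁻⁹) = 7.496×10⁻¹⁹ J.
Energy delivered: (18.1 W)(362 s) = 6552 J.
Photons incident: 6552 / 7.496×10⁻¹⁹ = 8.741×10²¹, i.e. 8.741×10²¹/6.022×10²³ = 0.01452 mol.
Photons absorbed: 0.554 × 0.01452 = 0.008044 mol.
Φ = 0.007190 mol / 0.008044 mol photons = 0.89.

Φ = 0.89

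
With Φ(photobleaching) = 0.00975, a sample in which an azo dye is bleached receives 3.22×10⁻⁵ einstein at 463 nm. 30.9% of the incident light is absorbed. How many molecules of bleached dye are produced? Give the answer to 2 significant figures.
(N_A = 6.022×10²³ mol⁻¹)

Photons absorbed: 0.309 × 3.22×10⁻⁵ = 9.950×10⁻⁶ mol.
Product: Φ × n_abs = 0.00975 × 9.950×10⁻⁶ = 9.701×10⁻⁸ mol.
As a count: 9.701×10⁻⁸ × 6.022×10²³ = 5.8×10¹⁶.

5.8×10¹⁶ molecules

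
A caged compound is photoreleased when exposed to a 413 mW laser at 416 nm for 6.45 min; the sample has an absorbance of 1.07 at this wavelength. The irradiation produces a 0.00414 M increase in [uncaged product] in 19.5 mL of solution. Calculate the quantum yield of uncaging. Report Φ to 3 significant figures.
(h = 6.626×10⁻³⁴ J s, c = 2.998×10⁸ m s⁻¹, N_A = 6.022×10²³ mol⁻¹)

Φ = 0.159

Product: (0.00414 M)(0.0195 L) = 8.073×10⁻⁵ mol.
Photon energy at 416 nm: hc/λ = (6.626×10⁻³⁴)(2.998×10⁸)/(416×10⁻⁹) = 4.775×10⁻¹⁹ J.
Energy delivered: (413 mW)(387 s) = 159.8 J.
Photons incident: 159.8 / 4.775×10⁻¹⁹ = 3.347×10²⁰, i.e. 3.347×10²⁰/6.022×10²³ = 5.558×10⁻⁴ mol.
Fraction absorbed: 1 − 10^(−1.07) = 0.9149.
Photons absorbed: 0.9149 × 5.558×10⁻⁴ = 5.085×10⁻⁴ mol.
Φ = 8.073×10⁻⁵ mol / 5.085×10⁻⁴ mol photons = 0.159.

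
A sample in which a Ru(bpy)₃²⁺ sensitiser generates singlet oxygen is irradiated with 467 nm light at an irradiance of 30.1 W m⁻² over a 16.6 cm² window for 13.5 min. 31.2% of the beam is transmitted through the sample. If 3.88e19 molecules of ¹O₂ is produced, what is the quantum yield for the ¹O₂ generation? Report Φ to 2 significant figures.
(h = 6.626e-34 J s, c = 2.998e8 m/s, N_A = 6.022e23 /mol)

Product: 3.88e19 / 6.022e23 = 6.443e-5 mol.
Photon energy at 467 nm: hc/λ = (6.626e-34)(2.998e8)/(467e-9) = 4.254e-19 J.
Energy delivered: (30.1 W m⁻²)(16.6e-4 m²)(810 s) = 40.47 J.
Photons incident: 40.47 / 4.254e-19 = 9.513e19, i.e. 9.513e19/6.022e23 = 1.580e-4 mol.
Fraction absorbed: 1 − 31.2/100 = 0.6880.
Photons absorbed: 0.6880 × 1.580e-4 = 1.087e-4 mol.
Φ = 6.443e-5 mol / 1.087e-4 mol photons = 0.59.

Φ = 0.59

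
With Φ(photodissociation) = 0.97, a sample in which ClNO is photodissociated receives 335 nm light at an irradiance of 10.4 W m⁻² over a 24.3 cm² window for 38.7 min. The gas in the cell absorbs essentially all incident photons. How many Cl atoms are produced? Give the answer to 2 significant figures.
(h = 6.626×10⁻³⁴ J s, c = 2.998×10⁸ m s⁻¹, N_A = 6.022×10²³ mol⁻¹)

9.6×10¹⁹ atoms

Photon energy at 335 nm: hc/λ = (6.626×10⁻³⁴)(2.998×10⁸)/(335×10⁻⁹) = 5.930×10⁻¹⁹ J.
Energy delivered: (10.4 W m⁻²)(24.3×10⁻⁴ m²)(2322 s) = 58.68 J.
Photons incident: 58.68 / 5.930×10⁻¹⁹ = 9.895×10¹⁹, i.e. 9.895×10¹⁹/6.022×10²³ = 1.643×10⁻⁴ mol.
Product: Φ × n_abs = 0.97 × 1.643×10⁻⁴ = 1.594×10⁻⁴ mol.
As a count: 1.594×10⁻⁴ × 6.022×10²³ = 9.6×10¹⁹.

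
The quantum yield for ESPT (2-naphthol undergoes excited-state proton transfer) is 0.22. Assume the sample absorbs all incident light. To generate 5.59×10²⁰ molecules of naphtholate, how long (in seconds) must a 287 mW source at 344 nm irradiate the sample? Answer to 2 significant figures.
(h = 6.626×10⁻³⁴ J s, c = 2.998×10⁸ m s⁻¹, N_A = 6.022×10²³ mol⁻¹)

Product: 5.59×10²⁰ / 6.022×10²³ = 9.283×10⁻⁴ mol.
Photons that must be absorbed: 9.283×10⁻⁴ / 0.22 = 0.004220 mol.
Photon energy: hc/λ = 5.775×10⁻¹⁹ J; per mole, 3.478×10⁵ J mol⁻¹.
Energy required: 0.004220 × 3.478×10⁵ = 1468 J.
Time: 1468 J / 0.287 W = 5100 s.

t ≈ 5100 s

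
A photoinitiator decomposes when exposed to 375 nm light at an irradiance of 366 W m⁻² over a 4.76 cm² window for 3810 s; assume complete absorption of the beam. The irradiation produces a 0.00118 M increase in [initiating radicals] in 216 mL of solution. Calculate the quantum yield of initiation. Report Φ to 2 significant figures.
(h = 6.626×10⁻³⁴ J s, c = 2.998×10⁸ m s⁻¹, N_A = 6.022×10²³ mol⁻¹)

Product: (0.00118 M)(0.216 L) = 2.549×10⁻⁴ mol.
Photon energy at 375 nm: hc/λ = (6.626×10⁻³⁴)(2.998×10⁸)/(375×10⁻⁹) = 5.297×10⁻¹⁹ J.
Energy delivered: (366 W m⁻²)(4.76×10⁻⁴ m²)(3810 s) = 663.8 J.
Photons incident: 663.8 / 5.297×10⁻¹⁹ = 1.253×10²¹, i.e. 1.253×10²¹/6.022×10²³ = 0.002081 mol.
Φ = 2.549×10⁻⁴ mol / 0.002081 mol photons = 0.12.

Φ = 0.12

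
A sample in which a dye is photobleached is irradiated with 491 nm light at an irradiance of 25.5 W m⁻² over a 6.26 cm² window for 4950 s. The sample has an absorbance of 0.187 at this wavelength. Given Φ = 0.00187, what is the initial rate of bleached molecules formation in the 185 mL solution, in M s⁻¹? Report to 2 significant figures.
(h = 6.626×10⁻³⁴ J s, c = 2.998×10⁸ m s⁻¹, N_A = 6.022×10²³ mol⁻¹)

2.3×10⁻¹⁰ M s⁻¹

Photon energy at 491 nm: hc/λ = (6.626×10⁻³⁴)(2.998×10⁸)/(491×10⁻⁹) = 4.046×10⁻¹⁹ J.
Energy delivered: (25.5 W m⁻²)(6.26×10⁻⁴ m²)(4950 s) = 79.02 J.
Photons incident: 79.02 / 4.046×10⁻¹⁹ = 1.953×10²⁰, i.e. 1.953×10²⁰/6.022×10²³ = 3.243×10⁻⁴ mol.
Fraction absorbed: 1 − 10^(−0.187) = 0.3499.
Photons absorbed: 0.3499 × 3.243×10⁻⁴ = 1.135×10⁻⁴ mol.
Product formed: 0.00187 × 1.135×10⁻⁴ = 2.122×10⁻⁷ mol.
Rate: 2.122×10⁻⁷ mol / (4950 s × 0.185 L) = 2.3×10⁻¹⁰ M s⁻¹.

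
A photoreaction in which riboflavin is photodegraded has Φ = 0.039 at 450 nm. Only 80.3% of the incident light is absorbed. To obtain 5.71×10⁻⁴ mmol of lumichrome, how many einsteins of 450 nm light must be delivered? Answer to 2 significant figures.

1.8×10⁻⁵ einstein

Product: 5.71×10⁻⁴ mmol = 5.71×10⁻⁷ mol.
Photons that must be absorbed: 5.71×10⁻⁷ / 0.039 = 1.464×10⁻⁵ mol.
Incident photons needed: 1.464×10⁻⁵ / 0.803 = 1.823×10⁻⁵ mol.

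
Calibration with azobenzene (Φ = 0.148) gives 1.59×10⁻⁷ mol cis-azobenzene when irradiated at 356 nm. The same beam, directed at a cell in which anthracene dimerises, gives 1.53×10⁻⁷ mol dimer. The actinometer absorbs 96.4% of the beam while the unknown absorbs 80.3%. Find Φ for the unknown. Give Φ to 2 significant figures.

Φ = 0.17

Photons absorbed by the actinometer: 1.59×10⁻⁷ / 0.148 = 1.074×10⁻⁶ mol.
Incident flux: 1.074×10⁻⁶ / 0.964 = 1.114×10⁻⁶ einstein.
Absorbed by unknown: 0.803 × 1.114×10⁻⁶ = 8.945×10⁻⁷ mol.
Φ(unknown) = 1.53×10⁻⁷ / 8.945×10⁻⁷ = 0.17.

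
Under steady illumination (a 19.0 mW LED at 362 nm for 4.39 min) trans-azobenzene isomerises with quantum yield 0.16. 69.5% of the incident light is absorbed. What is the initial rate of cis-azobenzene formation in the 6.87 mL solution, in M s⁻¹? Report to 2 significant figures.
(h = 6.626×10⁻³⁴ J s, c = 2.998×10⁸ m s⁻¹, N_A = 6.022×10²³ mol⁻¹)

Photon energy at 362 nm: hc/λ = (6.626×10⁻³⁴)(2.998×10⁸)/(362×10⁻⁹) = 5.487×10⁻¹⁹ J.
Energy delivered: (19.0 mW)(263.4 s) = 5.005 J.
Photons incident: 5.005 / 5.487×10⁻¹⁹ = 9.122×10¹⁸, i.e. 9.122×10¹⁸/6.022×10²³ = 1.515×10⁻⁵ mol.
Photons absorbed: 0.695 × 1.515×10⁻⁵ = 1.053×10⁻⁵ mol.
Product formed: 0.16 × 1.053×10⁻⁵ = 1.685×10⁻⁶ mol.
Rate: 1.685×10⁻⁶ mol / (263.4 s × 0.00687 L) = 9.3×10⁻⁷ M s⁻¹.

9.3×10⁻⁷ M s⁻¹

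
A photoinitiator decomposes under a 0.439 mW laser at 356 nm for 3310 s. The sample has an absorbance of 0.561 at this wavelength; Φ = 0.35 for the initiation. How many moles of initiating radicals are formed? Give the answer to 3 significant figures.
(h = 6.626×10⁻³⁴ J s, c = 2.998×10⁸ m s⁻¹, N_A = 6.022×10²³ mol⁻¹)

Photon energy at 356 nm: hc/λ = (6.626×10⁻³⁴)(2.998×10⁸)/(356×10⁻⁹) = 5.580×10⁻¹⁹ J.
Energy delivered: (0.439 mW)(3310 s) = 1.453 J.
Photons incident: 1.453 / 5.580×10⁻¹⁹ = 2.604×10¹⁸, i.e. 2.604×10¹⁸/6.022×10²³ = 4.324×10⁻⁶ mol.
Fraction absorbed: 1 − 10^(−0.561) = 0.7252.
Photons absorbed: 0.7252 × 4.324×10⁻⁶ = 3.136×10⁻⁶ mol.
Product: Φ × n_abs = 0.35 × 3.136×10⁻⁶ = 1.098×10⁻⁶ mol.

1.10×10⁻⁶ mol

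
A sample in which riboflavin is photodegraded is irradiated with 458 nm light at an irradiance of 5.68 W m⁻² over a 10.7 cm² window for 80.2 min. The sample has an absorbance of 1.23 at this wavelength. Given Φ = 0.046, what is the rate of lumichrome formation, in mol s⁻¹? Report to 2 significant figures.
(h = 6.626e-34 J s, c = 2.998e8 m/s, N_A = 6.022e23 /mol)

1.0e-9 mol s⁻¹

Photon energy at 458 nm: hc/λ = (6.626e-34)(2.998e8)/(458e-9) = 4.337e-19 J.
Energy delivered: (5.68 W m⁻²)(10.7e-4 m²)(4812 s) = 29.25 J.
Photons incident: 29.25 / 4.337e-19 = 6.744e19, i.e. 6.744e19/6.022e23 = 1.120e-4 mol.
Fraction absorbed: 1 − 10^(−1.23) = 0.9411.
Photons absorbed: 0.9411 × 1.120e-4 = 1.054e-4 mol.
Product formed: 0.046 × 1.054e-4 = 4.848e-6 mol.
Rate: 4.848e-6 / 4812 s = 1.0e-9 mol s⁻¹.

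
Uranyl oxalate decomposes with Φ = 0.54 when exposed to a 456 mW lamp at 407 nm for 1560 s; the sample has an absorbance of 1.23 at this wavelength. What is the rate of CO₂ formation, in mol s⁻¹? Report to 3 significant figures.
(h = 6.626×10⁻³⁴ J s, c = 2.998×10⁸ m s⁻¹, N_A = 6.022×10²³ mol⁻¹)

Photon energy at 407 nm: hc/λ = (6.626×10⁻³⁴)(2.998×10⁸)/(407×10⁻⁹) = 4.881×10⁻¹⁹ J.
Energy delivered: (456 mW)(1560 s) = 711.4 J.
Photons incident: 711.4 / 4.881×10⁻¹⁹ = 1.457×10²¹, i.e. 1.457×10²¹/6.022×10²³ = 0.002419 mol.
Fraction absorbed: 1 − 10^(−1.23) = 0.9411.
Photons absorbed: 0.9411 × 0.002419 = 0.002277 mol.
Product formed: 0.54 × 0.002277 = 0.001230 mol.
Rate: 0.001230 / 1560 s = 7.88×10⁻⁷ mol s⁻¹.

7.88×10⁻⁷ mol s⁻¹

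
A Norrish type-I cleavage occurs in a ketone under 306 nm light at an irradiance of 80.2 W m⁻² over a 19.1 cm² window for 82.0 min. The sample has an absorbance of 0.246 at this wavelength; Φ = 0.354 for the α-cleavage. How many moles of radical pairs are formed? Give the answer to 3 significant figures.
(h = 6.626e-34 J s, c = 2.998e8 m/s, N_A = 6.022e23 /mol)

2.95e-4 mol

Photon energy at 306 nm: hc/λ = (6.626e-34)(2.998e8)/(306e-9) = 6.492e-19 J.
Energy delivered: (80.2 W m⁻²)(19.1e-4 m²)(4920 s) = 753.7 J.
Photons incident: 753.7 / 6.492e-19 = 1.161e21, i.e. 1.161e21/6.022e23 = 0.001928 mol.
Fraction absorbed: 1 − 10^(−0.246) = 0.4325.
Photons absorbed: 0.4325 × 0.001928 = 8.339e-4 mol.
Product: Φ × n_abs = 0.354 × 8.339e-4 = 2.952e-4 mol.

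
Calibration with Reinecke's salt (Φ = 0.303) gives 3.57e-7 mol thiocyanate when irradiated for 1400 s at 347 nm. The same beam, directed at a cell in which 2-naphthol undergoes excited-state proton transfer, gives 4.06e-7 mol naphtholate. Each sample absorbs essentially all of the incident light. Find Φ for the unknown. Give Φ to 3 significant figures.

Photons absorbed by the actinometer: 3.57e-7 / 0.303 = 1.178e-6 mol.
Φ(unknown) = 4.06e-7 / 1.178e-6 = 0.345.

Φ = 0.345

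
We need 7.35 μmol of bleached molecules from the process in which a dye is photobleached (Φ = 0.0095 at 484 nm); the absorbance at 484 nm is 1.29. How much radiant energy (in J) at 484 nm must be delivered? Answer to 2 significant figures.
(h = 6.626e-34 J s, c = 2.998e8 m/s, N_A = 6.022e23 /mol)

Product: 7.35 μmol = 7.35e-6 mol.
Photons that must be absorbed: 7.35e-6 / 0.0095 = 7.737e-4 mol.
Fraction absorbed: 1 − 10^(−1.29) = 0.9487.
Incident photons needed: 7.737e-4 / 0.9487 = 8.155e-4 mol.
Photon energy: hc/λ = 4.104e-19 J; per mole, 2.471e5 J mol⁻¹.
Energy required: 8.155e-4 × 2.471e5 = 200 J.

200 J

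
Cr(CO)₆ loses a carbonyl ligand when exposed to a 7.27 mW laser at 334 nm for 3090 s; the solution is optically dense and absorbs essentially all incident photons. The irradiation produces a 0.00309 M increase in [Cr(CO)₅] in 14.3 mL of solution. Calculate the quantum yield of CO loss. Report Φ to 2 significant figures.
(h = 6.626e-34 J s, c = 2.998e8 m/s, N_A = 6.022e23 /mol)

Product: (0.00309 M)(0.0143 L) = 4.419e-5 mol.
Photon energy at 334 nm: hc/λ = (6.626e-34)(2.998e8)/(334e-9) = 5.948e-19 J.
Energy delivered: (7.27 mW)(3090 s) = 22.46 J.
Photons incident: 22.46 / 5.948e-19 = 3.776e19, i.e. 3.776e19/6.022e23 = 6.270e-5 mol.
Φ = 4.419e-5 mol / 6.270e-5 mol photons = 0.70.

Φ = 0.70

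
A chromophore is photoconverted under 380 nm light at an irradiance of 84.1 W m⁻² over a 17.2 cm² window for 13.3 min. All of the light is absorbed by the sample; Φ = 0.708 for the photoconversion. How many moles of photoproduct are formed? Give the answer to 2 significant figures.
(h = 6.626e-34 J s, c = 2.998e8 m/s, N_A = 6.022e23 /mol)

2.6e-4 mol

Photon energy at 380 nm: hc/λ = (6.626e-34)(2.998e8)/(380e-9) = 5.228e-19 J.
Energy delivered: (84.1 W m⁻²)(17.2e-4 m²)(798 s) = 115.4 J.
Photons incident: 115.4 / 5.228e-19 = 2.207e20, i.e. 2.207e20/6.022e23 = 3.665e-4 mol.
Product: Φ × n_abs = 0.708 × 3.665e-4 = 2.595e-4 mol.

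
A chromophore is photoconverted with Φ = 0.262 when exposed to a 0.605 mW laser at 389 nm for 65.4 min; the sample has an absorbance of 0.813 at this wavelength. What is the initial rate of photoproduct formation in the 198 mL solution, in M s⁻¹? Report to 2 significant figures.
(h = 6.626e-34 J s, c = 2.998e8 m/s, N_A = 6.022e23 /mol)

2.2e-9 M s⁻¹

Photon energy at 389 nm: hc/λ = (6.626e-34)(2.998e8)/(389e-9) = 5.107e-19 J.
Energy delivered: (0.605 mW)(3924 s) = 2.374 J.
Photons incident: 2.374 / 5.107e-19 = 4.649e18, i.e. 4.649e18/6.022e23 = 7.720e-6 mol.
Fraction absorbed: 1 − 10^(−0.813) = 0.8462.
Photons absorbed: 0.8462 × 7.720e-6 = 6.533e-6 mol.
Product formed: 0.262 × 6.533e-6 = 1.712e-6 mol.
Rate: 1.712e-6 mol / (3924 s × 0.198 L) = 2.2e-9 M s⁻¹.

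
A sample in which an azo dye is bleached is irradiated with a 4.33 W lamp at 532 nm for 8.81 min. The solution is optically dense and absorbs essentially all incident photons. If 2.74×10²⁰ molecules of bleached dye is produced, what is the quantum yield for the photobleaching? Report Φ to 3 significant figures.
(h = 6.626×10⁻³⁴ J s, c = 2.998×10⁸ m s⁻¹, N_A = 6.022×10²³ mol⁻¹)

Product: 2.74×10²⁰ / 6.022×10²³ = 4.550×10⁻⁴ mol.
Photon energy at 532 nm: hc/λ = (6.626×10⁻³⁴)(2.998×10⁸)/(532×10⁻⁹) = 3.734×10⁻¹⁹ J.
Energy delivered: (4.33 W)(528.6 s) = 2289 J.
Photons incident: 2289 / 3.734×10⁻¹⁹ = 6.130×10²¹, i.e. 6.130×10²¹/6.022×10²³ = 0.01018 mol.
Φ = 4.550×10⁻⁴ mol / 0.01018 mol photons = 0.0447.

Φ = 0.0447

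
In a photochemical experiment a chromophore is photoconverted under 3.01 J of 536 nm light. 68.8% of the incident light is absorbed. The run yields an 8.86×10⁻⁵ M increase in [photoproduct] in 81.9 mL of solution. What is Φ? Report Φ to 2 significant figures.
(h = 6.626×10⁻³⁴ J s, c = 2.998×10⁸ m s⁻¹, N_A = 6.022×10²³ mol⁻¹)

Φ = 0.78

Product: (8.86×10⁻⁵ M)(0.0819 L) = 7.256×10⁻⁶ mol.
Photon energy at 536 nm: hc/λ = (6.626×10⁻³⁴)(2.998×10⁸)/(536×10⁻⁹) = 3.706×10⁻¹⁹ J.
Photons incident: 3.01 / 3.706×10⁻¹⁹ = 8.122×10¹⁸, i.e. 8.122×10¹⁸/6.022×10²³ = 1.349×10⁻⁵ mol.
Photons absorbed: 0.688 × 1.349×10⁻⁵ = 9.281×10⁻⁶ mol.
Φ = 7.256×10⁻⁶ mol / 9.281×10⁻⁶ mol photons = 0.78.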